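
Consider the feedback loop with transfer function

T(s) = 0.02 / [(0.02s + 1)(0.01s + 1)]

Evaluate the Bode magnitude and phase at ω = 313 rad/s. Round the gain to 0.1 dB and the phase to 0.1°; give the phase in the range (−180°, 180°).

At ω = 313 rad/s:
pole (1 + j313·0.02) = 1 + j6.26 → |·| ≈ 6.3394, ∠ ≈ 80.92°
pole (1 + j313·0.01) = 1 + j3.13 → |·| ≈ 3.2859, ∠ ≈ 72.28°
|T| = 0.02 · 1 / (6.3394 · 3.2859) ≈ 0.00096012
Gain = 20 log₁₀(0.00096012) ≈ -60.35 dB
∠T = (0°) − (80.92° + 72.28°) = -153.20°

-60.4 dB, -153.2°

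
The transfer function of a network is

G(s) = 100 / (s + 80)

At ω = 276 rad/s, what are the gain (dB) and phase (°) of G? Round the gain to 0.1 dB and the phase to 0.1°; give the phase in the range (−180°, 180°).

At s = jω = j276:
pole (s+80): 80 + j276 → |·| = √(80²+276²) = √82576 ≈ 287.36, ∠ = arctan(276/80) ≈ 73.84°
|G| = 100 / 287.36 ≈ 0.348
Gain = 20 log₁₀(0.348) ≈ -9.17 dB
∠G = 0.00° − 73.84° = -73.84°

-9.2 dB, -73.8°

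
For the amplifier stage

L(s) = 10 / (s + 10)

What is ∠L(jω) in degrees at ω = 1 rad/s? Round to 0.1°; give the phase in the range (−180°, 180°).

At s = jω = j1:
pole (s+10): 10 + j1 → |·| = √(10²+1²) = √101 ≈ 10.05, ∠ = arctan(1/10) ≈ 5.71°
∠L = 0.00° − 5.71° = -5.71°

-5.7°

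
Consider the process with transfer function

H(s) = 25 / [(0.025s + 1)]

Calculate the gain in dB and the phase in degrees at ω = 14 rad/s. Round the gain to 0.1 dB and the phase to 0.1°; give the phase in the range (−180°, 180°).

At ω = 14 rad/s:
pole (1 + j14·0.025) = 1 + j0.35 → |·| ≈ 1.0595, ∠ ≈ 19.29°
|H| = 25 · 1 / (1.0595) ≈ 23.596
Gain = 20 log₁₀(23.596) ≈ 27.46 dB
∠H = (0°) − (19.29°) = -19.29°

27.5 dB, -19.3°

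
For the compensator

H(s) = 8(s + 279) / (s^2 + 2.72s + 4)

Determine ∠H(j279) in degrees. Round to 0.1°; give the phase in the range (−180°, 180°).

At s = jω = j279:
zero (s+279): 279 + j279 → |·| = √(279²+279²) = √155682 ≈ 394.57, ∠ = arctan(279/279) ≈ 45.00°
quadratic: (j279)² + 2.72·j279 + 4 = -77837 + j758.88 → |·| ≈ 77841, ∠ ≈ 179.44°
∠H = 45.00° − 179.44° = -134.44°

-134.4°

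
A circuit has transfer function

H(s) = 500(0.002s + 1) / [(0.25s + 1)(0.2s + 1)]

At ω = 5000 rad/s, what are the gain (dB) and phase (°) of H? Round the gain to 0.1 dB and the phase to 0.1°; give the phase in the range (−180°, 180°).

At ω = 5000 rad/s:
zero (1 + j5000·0.002) = 1 + j10 → |·| ≈ 10.05, ∠ ≈ 84.29°
pole (1 + j5000·0.25) = 1 + j1250 → |·| ≈ 1250, ∠ ≈ 89.95°
pole (1 + j5000·0.2) = 1 + j1000 → |·| ≈ 1000, ∠ ≈ 89.94°
|H| = 500 · 10.05 / (1250 · 1000) ≈ 0.00402
Gain = 20 log₁₀(0.00402) ≈ -47.92 dB
∠H = (84.29°) − (89.95° + 89.94°) = -95.60°

-47.9 dB, -95.6°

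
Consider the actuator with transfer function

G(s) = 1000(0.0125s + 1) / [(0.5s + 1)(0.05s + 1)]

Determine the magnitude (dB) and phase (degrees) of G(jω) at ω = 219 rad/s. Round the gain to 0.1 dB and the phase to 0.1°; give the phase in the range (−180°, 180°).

7.7 dB, -104.3°

At ω = 219 rad/s:
zero (1 + j219·0.0125) = 1 + j2.7375 → |·| ≈ 2.9144, ∠ ≈ 69.93°
pole (1 + j219·0.5) = 1 + j109.5 → |·| ≈ 109.5, ∠ ≈ 89.48°
pole (1 + j219·0.05) = 1 + j10.95 → |·| ≈ 10.996, ∠ ≈ 84.78°
|G| = 1000 · 2.9144 / (109.5 · 10.996) ≈ 2.4205
Gain = 20 log₁₀(2.4205) ≈ 7.68 dB
∠G = (69.93°) − (89.48° + 84.78°) = -104.33°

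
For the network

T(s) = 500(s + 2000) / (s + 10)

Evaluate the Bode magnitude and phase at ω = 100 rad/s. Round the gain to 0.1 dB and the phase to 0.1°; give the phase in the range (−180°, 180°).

80.0 dB, -81.4°

At s = jω = j100:
zero (s+2000): 2000 + j100 → |·| = √(2000²+100²) = √4010000 ≈ 2002.5, ∠ = arctan(100/2000) ≈ 2.86°
pole (s+10): 10 + j100 → |·| = √(10²+100²) = √10100 ≈ 100.5, ∠ = arctan(100/10) ≈ 84.29°
|T| = 500 · 2002.5 / 100.5 ≈ 9962.7
Gain = 20 log₁₀(9962.7) ≈ 79.97 dB
∠T = 2.86° − 84.29° = -81.43°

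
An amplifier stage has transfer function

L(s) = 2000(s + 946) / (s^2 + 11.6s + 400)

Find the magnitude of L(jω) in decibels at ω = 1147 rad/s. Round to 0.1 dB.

At s = jω = j1147:
zero (s+946): 946 + j1147 → |·| = √(946²+1147²) = √2210525 ≈ 1486.8, ∠ = arctan(1147/946) ≈ 50.49°
quadratic: (j1147)² + 11.6·j1147 + 400 = -1315209 + j13305.2 → |·| ≈ 1.3153e+06, ∠ ≈ 179.42°
|L| = 2000 · 1486.8 / 1.3153e+06 ≈ 2.2608
Gain = 20 log₁₀(2.2608) ≈ 7.09 dB

7.1 dB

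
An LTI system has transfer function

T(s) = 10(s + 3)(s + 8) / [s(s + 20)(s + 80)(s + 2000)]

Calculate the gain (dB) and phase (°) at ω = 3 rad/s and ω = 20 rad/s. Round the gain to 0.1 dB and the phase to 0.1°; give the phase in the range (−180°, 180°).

ω = 3: -88.6 dB, -35.2°; ω = 20: -86.6 dB, 0.1°

At s = jω = j3:
zero (s+3): 3 + j3 → |·| = √(3²+3²) = √18 ≈ 4.2426, ∠ = arctan(3/3) ≈ 45.00°
zero (s+8): 8 + j3 → |·| = √(8²+3²) = √73 ≈ 8.544, ∠ = arctan(3/8) ≈ 20.56°
pole (s+20): 20 + j3 → |·| = √(20²+3²) = √409 ≈ 20.224, ∠ = arctan(3/20) ≈ 8.53°
pole (s+80): 80 + j3 → |·| = √(80²+3²) = √6409 ≈ 80.056, ∠ = arctan(3/80) ≈ 2.15°
pole (s+2000): 2000 + j3 → |·| = √(2000²+3²) = √4000009 ≈ 2000, ∠ = arctan(3/2000) ≈ 0.09°
pole at origin: |s| = 3, ∠ = 90.00° (in denominator)
|T| = 10 · 36.249 / 9.7143e+06 ≈ 3.7315e-05
Gain = 20 log₁₀(3.7315e-05) ≈ -88.56 dB
∠T = 65.56° − 100.77° = -35.21°

At s = jω = j20:
zero (s+3): 3 + j20 → |·| = √(3²+20²) = √409 ≈ 20.224, ∠ = arctan(20/3) ≈ 81.47°
zero (s+8): 8 + j20 → |·| = √(8²+20²) = √464 ≈ 21.541, ∠ = arctan(20/8) ≈ 68.20°
pole (s+20): 20 + j20 → |·| = √(20²+20²) = √800 ≈ 28.284, ∠ = arctan(20/20) ≈ 45.00°
pole (s+80): 80 + j20 → |·| = √(80²+20²) = √6800 ≈ 82.462, ∠ = arctan(20/80) ≈ 14.04°
pole (s+2000): 2000 + j20 → |·| = √(2000²+20²) = √4000400 ≈ 2000.1, ∠ = arctan(20/2000) ≈ 0.57°
pole at origin: |s| = 20, ∠ = 90.00° (in denominator)
|T| = 10 · 435.65 / 9.3299e+07 ≈ 4.6694e-05
Gain = 20 log₁₀(4.6694e-05) ≈ -86.61 dB
∠T = 149.67° − 149.61° = 0.06°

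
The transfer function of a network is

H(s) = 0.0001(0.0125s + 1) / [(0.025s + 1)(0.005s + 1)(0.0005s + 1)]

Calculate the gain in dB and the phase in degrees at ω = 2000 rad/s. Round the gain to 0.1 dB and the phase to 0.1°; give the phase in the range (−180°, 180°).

-109.1 dB, -130.4°

At ω = 2000 rad/s:
zero (1 + j2000·0.0125) = 1 + j25 → |·| ≈ 25.02, ∠ ≈ 87.71°
pole (1 + j2000·0.025) = 1 + j50 → |·| ≈ 50.01, ∠ ≈ 88.85°
pole (1 + j2000·0.005) = 1 + j10 → |·| ≈ 10.05, ∠ ≈ 84.29°
pole (1 + j2000·0.0005) = 1 + j1 → |·| ≈ 1.4142, ∠ ≈ 45.00°
|H| = 0.0001 · 25.02 / (50.01 · 10.05 · 1.4142) ≈ 3.5201e-06
Gain = 20 log₁₀(3.5201e-06) ≈ -109.07 dB
∠H = (87.71°) − (88.85° + 84.29° + 45.00°) = -130.43°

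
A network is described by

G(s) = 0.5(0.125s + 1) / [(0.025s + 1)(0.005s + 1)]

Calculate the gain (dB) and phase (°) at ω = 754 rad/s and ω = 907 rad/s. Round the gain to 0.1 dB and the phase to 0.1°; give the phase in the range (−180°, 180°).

At ω = 754 rad/s:
zero (1 + j754·0.125) = 1 + j94.25 → |·| ≈ 94.255, ∠ ≈ 89.39°
pole (1 + j754·0.025) = 1 + j18.85 → |·| ≈ 18.877, ∠ ≈ 86.96°
pole (1 + j754·0.005) = 1 + j3.77 → |·| ≈ 3.9004, ∠ ≈ 75.14°
|G| = 0.5 · 94.255 / (18.877 · 3.9004) ≈ 0.64008
Gain = 20 log₁₀(0.64008) ≈ -3.88 dB
∠G = (89.39°) − (86.96° + 75.14°) = -72.71°

At ω = 907 rad/s:
zero (1 + j907·0.125) = 1 + j113.375 → |·| ≈ 113.38, ∠ ≈ 89.49°
pole (1 + j907·0.025) = 1 + j22.675 → |·| ≈ 22.697, ∠ ≈ 87.47°
pole (1 + j907·0.005) = 1 + j4.535 → |·| ≈ 4.6439, ∠ ≈ 77.56°
|G| = 0.5 · 113.38 / (22.697 · 4.6439) ≈ 0.53784
Gain = 20 log₁₀(0.53784) ≈ -5.39 dB
∠G = (89.49°) − (87.47° + 77.56°) = -75.54°

ω = 754: -3.9 dB, -72.7°; ω = 907: -5.4 dB, -75.5°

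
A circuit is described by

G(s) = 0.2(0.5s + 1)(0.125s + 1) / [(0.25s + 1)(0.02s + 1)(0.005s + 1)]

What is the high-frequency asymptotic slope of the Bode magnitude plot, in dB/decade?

Each pole contributes −20 dB/decade at high frequency; each zero contributes +20 dB/decade.
Net: 2 zero(s) − 3 pole(s) → -20 dB/decade.

-20 dB/decade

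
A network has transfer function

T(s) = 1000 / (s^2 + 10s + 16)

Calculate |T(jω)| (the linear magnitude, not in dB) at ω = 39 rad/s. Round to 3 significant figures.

0.643

Substitute s = j39:
Numerator: 1000 = 1000 + j0
Denominator: (j39)^2 + 10(j39) + 16 = -1505 + j390
|N| = √(1000² + 0²) ≈ 1000, ∠N ≈ 0.00°
|D| = √(1505² + 390²) ≈ 1554.7, ∠D ≈ 165.47°
|T| = 1000 / 1554.7 ≈ 0.64321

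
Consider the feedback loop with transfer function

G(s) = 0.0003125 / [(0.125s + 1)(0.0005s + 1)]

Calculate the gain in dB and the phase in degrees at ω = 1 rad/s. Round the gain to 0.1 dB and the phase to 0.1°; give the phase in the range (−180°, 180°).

At ω = 1 rad/s:
pole (1 + j1·0.125) = 1 + j0.125 → |·| ≈ 1.0078, ∠ ≈ 7.13°
pole (1 + j1·0.0005) = 1 + j0.0005 → |·| ≈ 1, ∠ ≈ 0.03°
|G| = 0.0003125 · 1 / (1.0078 · 1) ≈ 0.00031008
Gain = 20 log₁₀(0.00031008) ≈ -70.17 dB
∠G = (0°) − (7.13° + 0.03°) = -7.16°

-70.2 dB, -7.2°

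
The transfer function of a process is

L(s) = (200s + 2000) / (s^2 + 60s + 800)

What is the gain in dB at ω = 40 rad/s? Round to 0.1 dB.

Substitute s = j40:
Numerator: 200(j40) + 2000 = 2000 + j8000
Denominator: (j40)^2 + 60(j40) + 800 = -800 + j2400
|N| = √(2000² + 8000²) ≈ 8246.2, ∠N ≈ 75.96°
|D| = √(800² + 2400²) ≈ 2529.8, ∠D ≈ 108.43°
|L| = 8246.2 / 2529.8 ≈ 3.2596
Gain = 20 log₁₀(3.2596) ≈ 10.26 dB

10.3 dB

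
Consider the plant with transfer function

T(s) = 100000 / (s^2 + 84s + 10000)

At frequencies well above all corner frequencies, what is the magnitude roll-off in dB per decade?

-40 dB/decade

Each pole contributes −20 dB/decade at high frequency; each zero contributes +20 dB/decade.
Net: 0 zero(s) − 2 pole(s) → -40 dB/decade.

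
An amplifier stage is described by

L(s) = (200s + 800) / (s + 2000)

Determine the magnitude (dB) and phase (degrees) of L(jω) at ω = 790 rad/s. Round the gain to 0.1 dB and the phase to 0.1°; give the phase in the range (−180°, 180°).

Substitute s = j790:
Numerator: 200(j790) + 800 = 800 + j158000
Denominator: (j790) + 2000 = 2000 + j790
|N| = √(800² + 158000²) ≈ 1.58e+05, ∠N ≈ 89.71°
|D| = √(2000² + 790²) ≈ 2150.4, ∠D ≈ 21.55°
|L| = 1.58e+05 / 2150.4 ≈ 73.475
Gain = 20 log₁₀(73.475) ≈ 37.32 dB
∠L = 89.71° − 21.55° = 68.16°

37.3 dB, 68.2°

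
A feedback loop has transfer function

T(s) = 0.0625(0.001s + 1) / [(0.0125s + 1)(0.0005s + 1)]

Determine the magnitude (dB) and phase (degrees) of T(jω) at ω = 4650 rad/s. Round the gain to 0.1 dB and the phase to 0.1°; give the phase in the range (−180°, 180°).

At ω = 4650 rad/s:
zero (1 + j4650·0.001) = 1 + j4.65 → |·| ≈ 4.7563, ∠ ≈ 77.86°
pole (1 + j4650·0.0125) = 1 + j58.125 → |·| ≈ 58.134, ∠ ≈ 89.01°
pole (1 + j4650·0.0005) = 1 + j2.325 → |·| ≈ 2.5309, ∠ ≈ 66.73°
|T| = 0.0625 · 4.7563 / (58.134 · 2.5309) ≈ 0.0020204
Gain = 20 log₁₀(0.0020204) ≈ -53.89 dB
∠T = (77.86°) − (89.01° + 66.73°) = -77.88°

-53.9 dB, -77.9°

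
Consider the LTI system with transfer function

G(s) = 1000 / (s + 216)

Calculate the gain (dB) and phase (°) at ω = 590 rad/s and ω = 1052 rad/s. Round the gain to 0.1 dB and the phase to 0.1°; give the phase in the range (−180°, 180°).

At s = jω = j590:
pole (s+216): 216 + j590 → |·| = √(216²+590²) = √394756 ≈ 628.3, ∠ = arctan(590/216) ≈ 69.89°
|G| = 1000 / 628.3 ≈ 1.5916
Gain = 20 log₁₀(1.5916) ≈ 4.04 dB
∠G = 0.00° − 69.89° = -69.89°

At s = jω = j1052:
pole (s+216): 216 + j1052 → |·| = √(216²+1052²) = √1153360 ≈ 1073.9, ∠ = arctan(1052/216) ≈ 78.40°
|G| = 1000 / 1073.9 ≈ 0.93119
Gain = 20 log₁₀(0.93119) ≈ -0.62 dB
∠G = 0.00° − 78.40° = -78.40°

ω = 590: 4.0 dB, -69.9°; ω = 1052: -0.6 dB, -78.4°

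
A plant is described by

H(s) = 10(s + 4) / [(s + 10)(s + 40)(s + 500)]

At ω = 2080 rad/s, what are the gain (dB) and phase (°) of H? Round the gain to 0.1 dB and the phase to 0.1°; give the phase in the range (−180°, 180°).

-113.0 dB, -165.2°

At s = jω = j2080:
zero (s+4): 4 + j2080 → |·| = √(4²+2080²) = √4326416 ≈ 2080, ∠ = arctan(2080/4) ≈ 89.89°
pole (s+10): 10 + j2080 → |·| = √(10²+2080²) = √4326500 ≈ 2080, ∠ = arctan(2080/10) ≈ 89.72°
pole (s+40): 40 + j2080 → |·| = √(40²+2080²) = √4328000 ≈ 2080.4, ∠ = arctan(2080/40) ≈ 88.90°
pole (s+500): 500 + j2080 → |·| = √(500²+2080²) = √4576400 ≈ 2139.3, ∠ = arctan(2080/500) ≈ 76.48°
|H| = 10 · 2080 / 9.2572e+09 ≈ 2.2469e-06
Gain = 20 log₁₀(2.2469e-06) ≈ -112.97 dB
∠H = 89.89° − 255.10° = -165.21°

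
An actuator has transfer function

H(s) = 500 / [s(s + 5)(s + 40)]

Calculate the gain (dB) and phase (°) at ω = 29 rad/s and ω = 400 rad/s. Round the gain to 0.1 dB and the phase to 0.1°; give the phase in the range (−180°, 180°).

ω = 29: -38.5 dB, 153.8°; ω = 400: -102.2 dB, 96.4°

At s = jω = j29:
pole (s+5): 5 + j29 → |·| = √(5²+29²) = √866 ≈ 29.428, ∠ = arctan(29/5) ≈ 80.22°
pole (s+40): 40 + j29 → |·| = √(40²+29²) = √2441 ≈ 49.406, ∠ = arctan(29/40) ≈ 35.94°
pole at origin: |s| = 29, ∠ = 90.00° (in denominator)
|H| = 500 / 42164 ≈ 0.011858
Gain = 20 log₁₀(0.011858) ≈ -38.52 dB
∠H = 0.00° − 206.16° = -206.16° ≡ 153.84° (principal value)

At s = jω = j400:
pole (s+5): 5 + j400 → |·| = √(5²+400²) = √160025 ≈ 400.03, ∠ = arctan(400/5) ≈ 89.28°
pole (s+40): 40 + j400 → |·| = √(40²+400²) = √161600 ≈ 402, ∠ = arctan(400/40) ≈ 84.29°
pole at origin: |s| = 400, ∠ = 90.00° (in denominator)
|H| = 500 / 6.4325e+07 ≈ 7.773e-06
Gain = 20 log₁₀(7.773e-06) ≈ -102.19 dB
∠H = 0.00° − 263.57° = -263.57° ≡ 96.43° (principal value)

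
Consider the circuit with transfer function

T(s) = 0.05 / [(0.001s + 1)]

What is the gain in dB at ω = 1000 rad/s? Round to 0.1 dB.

At ω = 1000 rad/s:
pole (1 + j1000·0.001) = 1 + j1 → |·| ≈ 1.4142, ∠ ≈ 45.00°
|T| = 0.05 · 1 / (1.4142) ≈ 0.035356
Gain = 20 log₁₀(0.035356) ≈ -29.03 dB

-29.0 dB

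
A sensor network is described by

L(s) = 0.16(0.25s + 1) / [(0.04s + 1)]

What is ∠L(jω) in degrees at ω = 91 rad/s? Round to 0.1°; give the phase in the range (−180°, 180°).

12.8°

At ω = 91 rad/s:
zero (1 + j91·0.25) = 1 + j22.75 → |·| ≈ 22.772, ∠ ≈ 87.48°
pole (1 + j91·0.04) = 1 + j3.64 → |·| ≈ 3.7749, ∠ ≈ 74.64°
∠L = (87.48°) − (74.64°) = 12.84°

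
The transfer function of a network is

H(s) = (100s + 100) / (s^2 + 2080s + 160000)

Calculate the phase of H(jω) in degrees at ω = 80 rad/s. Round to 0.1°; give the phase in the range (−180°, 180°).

42.0°

Substitute s = j80:
Numerator: 100(j80) + 100 = 100 + j8000
Denominator: (j80)^2 + 2080(j80) + 160000 = 153600 + j166400
|N| = √(100² + 8000²) ≈ 8000.6, ∠N ≈ 89.28°
|D| = √(153600² + 166400²) ≈ 2.2646e+05, ∠D ≈ 47.29°
∠H = 89.28° − 47.29° = 41.99°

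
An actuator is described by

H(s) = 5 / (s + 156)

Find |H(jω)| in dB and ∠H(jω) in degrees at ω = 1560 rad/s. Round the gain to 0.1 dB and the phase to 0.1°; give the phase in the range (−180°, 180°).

At s = jω = j1560:
pole (s+156): 156 + j1560 → |·| = √(156²+1560²) = √2457936 ≈ 1567.8, ∠ = arctan(1560/156) ≈ 84.29°
|H| = 5 / 1567.8 ≈ 0.0031892
Gain = 20 log₁₀(0.0031892) ≈ -49.93 dB
∠H = 0.00° − 84.29° = -84.29°

-49.9 dB, -84.3°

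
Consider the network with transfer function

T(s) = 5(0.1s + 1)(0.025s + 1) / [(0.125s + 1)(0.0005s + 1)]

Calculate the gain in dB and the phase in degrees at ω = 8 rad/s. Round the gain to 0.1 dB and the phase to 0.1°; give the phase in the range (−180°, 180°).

At ω = 8 rad/s:
zero (1 + j8·0.1) = 1 + j0.8 → |·| ≈ 1.2806, ∠ ≈ 38.66°
zero (1 + j8·0.025) = 1 + j0.2 → |·| ≈ 1.0198, ∠ ≈ 11.31°
pole (1 + j8·0.125) = 1 + j1 → |·| ≈ 1.4142, ∠ ≈ 45.00°
pole (1 + j8·0.0005) = 1 + j0.004 → |·| ≈ 1, ∠ ≈ 0.23°
|T| = 5 · 1.2806 · 1.0198 / (1.4142 · 1) ≈ 4.6173
Gain = 20 log₁₀(4.6173) ≈ 13.29 dB
∠T = (38.66° + 11.31°) − (45.00° + 0.23°) = 4.74°

13.3 dB, 4.7°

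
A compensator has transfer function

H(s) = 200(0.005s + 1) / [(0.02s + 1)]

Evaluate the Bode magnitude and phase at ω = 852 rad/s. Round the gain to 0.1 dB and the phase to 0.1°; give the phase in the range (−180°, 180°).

34.2 dB, -9.9°

At ω = 852 rad/s:
zero (1 + j852·0.005) = 1 + j4.26 → |·| ≈ 4.3758, ∠ ≈ 76.79°
pole (1 + j852·0.02) = 1 + j17.04 → |·| ≈ 17.069, ∠ ≈ 86.64°
|H| = 200 · 4.3758 / (17.069) ≈ 51.272
Gain = 20 log₁₀(51.272) ≈ 34.20 dB
∠H = (76.79°) − (86.64°) = -9.85°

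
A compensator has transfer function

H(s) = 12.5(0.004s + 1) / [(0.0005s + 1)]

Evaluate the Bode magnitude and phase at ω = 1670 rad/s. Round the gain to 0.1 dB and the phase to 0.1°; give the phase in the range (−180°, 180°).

36.2 dB, 41.6°

At ω = 1670 rad/s:
zero (1 + j1670·0.004) = 1 + j6.68 → |·| ≈ 6.7544, ∠ ≈ 81.49°
pole (1 + j1670·0.0005) = 1 + j0.835 → |·| ≈ 1.3028, ∠ ≈ 39.86°
|H| = 12.5 · 6.7544 / (1.3028) ≈ 64.807
Gain = 20 log₁₀(64.807) ≈ 36.23 dB
∠H = (81.49°) − (39.86°) = 41.63°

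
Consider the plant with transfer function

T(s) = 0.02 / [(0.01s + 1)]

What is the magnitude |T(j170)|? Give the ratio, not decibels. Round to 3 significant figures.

0.0101

At ω = 170 rad/s:
pole (1 + j170·0.01) = 1 + j1.7 → |·| ≈ 1.9723, ∠ ≈ 59.53°
|T| = 0.02 · 1 / (1.9723) ≈ 0.01014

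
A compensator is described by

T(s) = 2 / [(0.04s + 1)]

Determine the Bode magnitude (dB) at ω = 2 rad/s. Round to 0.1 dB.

At ω = 2 rad/s:
pole (1 + j2·0.04) = 1 + j0.08 → |·| ≈ 1.0032, ∠ ≈ 4.57°
|T| = 2 · 1 / (1.0032) ≈ 1.9936
Gain = 20 log₁₀(1.9936) ≈ 5.99 dB

6.0 dB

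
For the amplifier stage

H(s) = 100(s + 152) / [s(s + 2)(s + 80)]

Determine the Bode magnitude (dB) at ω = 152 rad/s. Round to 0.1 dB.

-45.3 dB

At s = jω = j152:
zero (s+152): 152 + j152 → |·| = √(152²+152²) = √46208 ≈ 214.96, ∠ = arctan(152/152) ≈ 45.00°
pole (s+2): 2 + j152 → |·| = √(2²+152²) = √23108 ≈ 152.01, ∠ = arctan(152/2) ≈ 89.25°
pole (s+80): 80 + j152 → |·| = √(80²+152²) = √29504 ≈ 171.77, ∠ = arctan(152/80) ≈ 62.24°
pole at origin: |s| = 152, ∠ = 90.00° (in denominator)
|H| = 100 · 214.96 / 3.9688e+06 ≈ 0.0054162
Gain = 20 log₁₀(0.0054162) ≈ -45.33 dB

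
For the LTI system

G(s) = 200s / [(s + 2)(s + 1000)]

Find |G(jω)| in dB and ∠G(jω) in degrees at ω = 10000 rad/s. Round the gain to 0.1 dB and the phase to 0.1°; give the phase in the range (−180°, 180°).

-34.0 dB, -84.3°

At s = jω = j10000:
zero at origin: s = j10000 → |·| = 10000, ∠ = 90.00°
pole (s+2): 2 + j10000 → |·| = √(2²+10000²) = √100000004 ≈ 10000, ∠ = arctan(10000/2) ≈ 89.99°
pole (s+1000): 1000 + j10000 → |·| = √(1000²+10000²) = √101000000 ≈ 10050, ∠ = arctan(10000/1000) ≈ 84.29°
|G| = 200 · 10000 / 1.005e+08 ≈ 0.0199
Gain = 20 log₁₀(0.0199) ≈ -34.02 dB
∠G = 90.00° − 174.28° = -84.28°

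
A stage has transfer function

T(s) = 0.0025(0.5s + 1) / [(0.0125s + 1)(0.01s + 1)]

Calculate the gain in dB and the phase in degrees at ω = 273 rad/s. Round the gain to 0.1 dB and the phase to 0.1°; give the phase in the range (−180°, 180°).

At ω = 273 rad/s:
zero (1 + j273·0.5) = 1 + j136.5 → |·| ≈ 136.5, ∠ ≈ 89.58°
pole (1 + j273·0.0125) = 1 + j3.4125 → |·| ≈ 3.556, ∠ ≈ 73.67°
pole (1 + j273·0.01) = 1 + j2.73 → |·| ≈ 2.9074, ∠ ≈ 69.88°
|T| = 0.0025 · 136.5 / (3.556 · 2.9074) ≈ 0.033007
Gain = 20 log₁₀(0.033007) ≈ -29.63 dB
∠T = (89.58°) − (73.67° + 69.88°) = -53.97°

-29.6 dB, -54.0°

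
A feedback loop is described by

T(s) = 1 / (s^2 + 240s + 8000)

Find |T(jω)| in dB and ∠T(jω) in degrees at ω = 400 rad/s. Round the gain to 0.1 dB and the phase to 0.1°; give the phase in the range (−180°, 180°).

-105.1 dB, -147.7°

Substitute s = j400:
Numerator: 1 = 1 + j0
Denominator: (j400)^2 + 240(j400) + 8000 = -152000 + j96000
|N| = √(1² + 0²) ≈ 1, ∠N ≈ 0.00°
|D| = √(152000² + 96000²) ≈ 1.7978e+05, ∠D ≈ 147.72°
|T| = 1 / 1.7978e+05 ≈ 5.5624e-06
Gain = 20 log₁₀(5.5624e-06) ≈ -105.09 dB
∠T = 0.00° − 147.72° = -147.72°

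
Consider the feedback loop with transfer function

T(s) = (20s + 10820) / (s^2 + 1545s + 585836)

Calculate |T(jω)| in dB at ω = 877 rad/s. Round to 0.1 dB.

Substitute s = j877:
Numerator: 20(j877) + 10820 = 10820 + j17540
Denominator: (j877)^2 + 1545(j877) + 585836 = -183293 + j1354965
|N| = √(10820² + 17540²) ≈ 20609, ∠N ≈ 58.33°
|D| = √(183293² + 1354965²) ≈ 1.3673e+06, ∠D ≈ 97.70°
|T| = 20609 / 1.3673e+06 ≈ 0.015073
Gain = 20 log₁₀(0.015073) ≈ -36.44 dB

-36.4 dB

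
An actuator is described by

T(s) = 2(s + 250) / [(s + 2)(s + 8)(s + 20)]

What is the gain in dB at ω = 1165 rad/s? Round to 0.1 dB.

At s = jω = j1165:
zero (s+250): 250 + j1165 → |·| = √(250²+1165²) = √1419725 ≈ 1191.5, ∠ = arctan(1165/250) ≈ 77.89°
pole (s+2): 2 + j1165 → |·| = √(2²+1165²) = √1357229 ≈ 1165, ∠ = arctan(1165/2) ≈ 89.90°
pole (s+8): 8 + j1165 → |·| = √(8²+1165²) = √1357289 ≈ 1165, ∠ = arctan(1165/8) ≈ 89.61°
pole (s+20): 20 + j1165 → |·| = √(20²+1165²) = √1357625 ≈ 1165.2, ∠ = arctan(1165/20) ≈ 89.02°
|T| = 2 · 1191.5 / 1.5814e+09 ≈ 1.5069e-06
Gain = 20 log₁₀(1.5069e-06) ≈ -116.44 dB

-116.4 dB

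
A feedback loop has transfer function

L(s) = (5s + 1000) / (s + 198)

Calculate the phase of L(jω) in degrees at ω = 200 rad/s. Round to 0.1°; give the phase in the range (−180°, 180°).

Substitute s = j200:
Numerator: 5(j200) + 1000 = 1000 + j1000
Denominator: (j200) + 198 = 198 + j200
|N| = √(1000² + 1000²) ≈ 1414.2, ∠N ≈ 45.00°
|D| = √(198² + 200²) ≈ 281.43, ∠D ≈ 45.29°
∠L = 45.00° − 45.29° = -0.29°

-0.3°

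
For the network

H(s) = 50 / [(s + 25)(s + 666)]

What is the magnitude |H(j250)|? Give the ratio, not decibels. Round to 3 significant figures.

0.000280

At s = jω = j250:
pole (s+25): 25 + j250 → |·| = √(25²+250²) = √63125 ≈ 251.25, ∠ = arctan(250/25) ≈ 84.29°
pole (s+666): 666 + j250 → |·| = √(666²+250²) = √506056 ≈ 711.38, ∠ = arctan(250/666) ≈ 20.57°
|H| = 50 / 1.7873e+05 ≈ 0.00027975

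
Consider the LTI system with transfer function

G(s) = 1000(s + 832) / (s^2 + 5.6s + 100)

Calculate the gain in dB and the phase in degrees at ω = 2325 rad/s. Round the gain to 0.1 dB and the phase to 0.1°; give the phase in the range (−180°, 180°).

-6.8 dB, -109.6°

At s = jω = j2325:
zero (s+832): 832 + j2325 → |·| = √(832²+2325²) = √6097849 ≈ 2469.4, ∠ = arctan(2325/832) ≈ 70.31°
quadratic: (j2325)² + 5.6·j2325 + 100 = -5405525 + j13020 → |·| ≈ 5.4055e+06, ∠ ≈ 179.86°
|G| = 1000 · 2469.4 / 5.4055e+06 ≈ 0.45683
Gain = 20 log₁₀(0.45683) ≈ -6.80 dB
∠G = 70.31° − 179.86° = -109.55°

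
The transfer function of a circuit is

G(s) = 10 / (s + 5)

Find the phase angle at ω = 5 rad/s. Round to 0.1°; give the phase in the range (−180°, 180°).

Substitute s = j5:
Numerator: 10 = 10 + j0
Denominator: (j5) + 5 = 5 + j5
|N| = √(10² + 0²) ≈ 10, ∠N ≈ 0.00°
|D| = √(5² + 5²) ≈ 7.0711, ∠D ≈ 45.00°
∠G = 0.00° − 45.00° = -45.00°

-45.0°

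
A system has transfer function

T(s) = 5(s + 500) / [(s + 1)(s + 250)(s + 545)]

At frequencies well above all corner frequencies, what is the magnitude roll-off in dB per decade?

Each pole contributes −20 dB/decade at high frequency; each zero contributes +20 dB/decade.
Net: 1 zero(s) − 3 pole(s) → -40 dB/decade.

-40 dB/decade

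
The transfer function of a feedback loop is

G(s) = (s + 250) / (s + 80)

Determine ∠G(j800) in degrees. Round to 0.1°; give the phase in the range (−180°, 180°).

-11.6°

Substitute s = j800:
Numerator: (j800) + 250 = 250 + j800
Denominator: (j800) + 80 = 80 + j800
|N| = √(250² + 800²) ≈ 838.15, ∠N ≈ 72.65°
|D| = √(80² + 800²) ≈ 803.99, ∠D ≈ 84.29°
∠G = 72.65° − 84.29° = -11.64°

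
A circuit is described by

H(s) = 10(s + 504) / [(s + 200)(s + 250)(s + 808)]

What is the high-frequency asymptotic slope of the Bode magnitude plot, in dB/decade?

-40 dB/decade

Each pole contributes −20 dB/decade at high frequency; each zero contributes +20 dB/decade.
Net: 1 zero(s) − 3 pole(s) → -40 dB/decade.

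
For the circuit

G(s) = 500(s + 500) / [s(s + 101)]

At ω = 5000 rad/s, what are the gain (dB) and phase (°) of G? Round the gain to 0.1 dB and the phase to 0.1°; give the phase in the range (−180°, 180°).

At s = jω = j5000:
zero (s+500): 500 + j5000 → |·| = √(500²+5000²) = √25250000 ≈ 5024.9, ∠ = arctan(5000/500) ≈ 84.29°
pole (s+101): 101 + j5000 → |·| = √(101²+5000²) = √25010201 ≈ 5001, ∠ = arctan(5000/101) ≈ 88.84°
pole at origin: |s| = 5000, ∠ = 90.00° (in denominator)
|G| = 500 · 5024.9 / 2.5005e+07 ≈ 0.10048
Gain = 20 log₁₀(0.10048) ≈ -19.96 dB
∠G = 84.29° − 178.84° = -94.55°

-20.0 dB, -94.6°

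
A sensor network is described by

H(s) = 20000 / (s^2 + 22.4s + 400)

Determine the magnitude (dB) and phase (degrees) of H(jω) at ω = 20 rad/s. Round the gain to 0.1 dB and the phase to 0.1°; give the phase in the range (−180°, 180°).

33.0 dB, -90.0°

At s = jω = j20:
quadratic: (j20)² + 22.4·j20 + 400 = 0 + j448 → |·| ≈ 448, ∠ ≈ 90.00°
|H| = 20000 / 448 ≈ 44.643
Gain = 20 log₁₀(44.643) ≈ 33.00 dB
∠H = 0.00° − 90.00° = -90.00°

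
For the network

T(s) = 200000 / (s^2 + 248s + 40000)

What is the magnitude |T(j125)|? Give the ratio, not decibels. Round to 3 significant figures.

At s = jω = j125:
quadratic: (j125)² + 248·j125 + 40000 = 24375 + j31000 → |·| ≈ 39435, ∠ ≈ 51.82°
|T| = 200000 / 39435 ≈ 5.0716

5.07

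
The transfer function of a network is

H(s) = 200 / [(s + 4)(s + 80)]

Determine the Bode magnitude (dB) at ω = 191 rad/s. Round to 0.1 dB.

-45.9 dB

At s = jω = j191:
pole (s+4): 4 + j191 → |·| = √(4²+191²) = √36497 ≈ 191.04, ∠ = arctan(191/4) ≈ 88.80°
pole (s+80): 80 + j191 → |·| = √(80²+191²) = √42881 ≈ 207.08, ∠ = arctan(191/80) ≈ 67.27°
|H| = 200 / 39561 ≈ 0.0050555
Gain = 20 log₁₀(0.0050555) ≈ -45.92 dB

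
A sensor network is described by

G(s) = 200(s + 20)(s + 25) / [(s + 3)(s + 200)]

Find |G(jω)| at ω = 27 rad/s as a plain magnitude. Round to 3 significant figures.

45.1

At s = jω = j27:
zero (s+20): 20 + j27 → |·| = √(20²+27²) = √1129 ≈ 33.601, ∠ = arctan(27/20) ≈ 53.47°
zero (s+25): 25 + j27 → |·| = √(25²+27²) = √1354 ≈ 36.797, ∠ = arctan(27/25) ≈ 47.20°
pole (s+3): 3 + j27 → |·| = √(3²+27²) = √738 ≈ 27.166, ∠ = arctan(27/3) ≈ 83.66°
pole (s+200): 200 + j27 → |·| = √(200²+27²) = √40729 ≈ 201.81, ∠ = arctan(27/200) ≈ 7.69°
|G| = 200 · 1236.4 / 5482.4 ≈ 45.104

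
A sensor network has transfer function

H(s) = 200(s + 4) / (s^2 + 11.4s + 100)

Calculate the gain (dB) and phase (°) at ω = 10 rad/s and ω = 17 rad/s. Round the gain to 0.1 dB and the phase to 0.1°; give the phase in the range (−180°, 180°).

ω = 10: 25.5 dB, -21.8°; ω = 17: 22.2 dB, -57.5°

At s = jω = j10:
zero (s+4): 4 + j10 → |·| = √(4²+10²) = √116 ≈ 10.77, ∠ = arctan(10/4) ≈ 68.20°
quadratic: (j10)² + 11.4·j10 + 100 = 0 + j114 → |·| ≈ 114, ∠ ≈ 90.00°
|H| = 200 · 10.77 / 114 ≈ 18.895
Gain = 20 log₁₀(18.895) ≈ 25.53 dB
∠H = 68.20° − 90.00° = -21.80°

At s = jω = j17:
zero (s+4): 4 + j17 → |·| = √(4²+17²) = √305 ≈ 17.464, ∠ = arctan(17/4) ≈ 76.76°
quadratic: (j17)² + 11.4·j17 + 100 = -189 + j193.8 → |·| ≈ 270.7, ∠ ≈ 134.28°
|H| = 200 · 17.464 / 270.7 ≈ 12.903
Gain = 20 log₁₀(12.903) ≈ 22.21 dB
∠H = 76.76° − 134.28° = -57.52°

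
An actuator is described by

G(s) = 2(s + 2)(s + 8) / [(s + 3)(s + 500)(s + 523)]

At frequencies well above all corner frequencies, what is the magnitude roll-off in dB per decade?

-20 dB/decade

Each pole contributes −20 dB/decade at high frequency; each zero contributes +20 dB/decade.
Net: 2 zero(s) − 3 pole(s) → -20 dB/decade.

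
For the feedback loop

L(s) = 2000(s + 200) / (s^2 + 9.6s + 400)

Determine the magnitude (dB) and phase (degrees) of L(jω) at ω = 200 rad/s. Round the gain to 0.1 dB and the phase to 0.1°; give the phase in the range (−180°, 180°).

23.1 dB, -132.2°

At s = jω = j200:
zero (s+200): 200 + j200 → |·| = √(200²+200²) = √80000 ≈ 282.84, ∠ = arctan(200/200) ≈ 45.00°
quadratic: (j200)² + 9.6·j200 + 400 = -39600 + j1920 → |·| ≈ 39647, ∠ ≈ 177.22°
|L| = 2000 · 282.84 / 39647 ≈ 14.268
Gain = 20 log₁₀(14.268) ≈ 23.09 dB
∠L = 45.00° − 177.22° = -132.22°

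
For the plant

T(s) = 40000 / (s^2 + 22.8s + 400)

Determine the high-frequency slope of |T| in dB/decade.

-40 dB/decade

Each pole contributes −20 dB/decade at high frequency; each zero contributes +20 dB/decade.
Net: 0 zero(s) − 2 pole(s) → -40 dB/decade.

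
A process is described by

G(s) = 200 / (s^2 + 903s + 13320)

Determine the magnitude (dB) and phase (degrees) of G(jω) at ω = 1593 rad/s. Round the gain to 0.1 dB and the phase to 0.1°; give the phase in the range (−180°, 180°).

Substitute s = j1593:
Numerator: 200 = 200 + j0
Denominator: (j1593)^2 + 903(j1593) + 13320 = -2524329 + j1438479
|N| = √(200² + 0²) ≈ 200, ∠N ≈ 0.00°
|D| = √(2524329² + 1438479²) ≈ 2.9054e+06, ∠D ≈ 150.32°
|G| = 200 / 2.9054e+06 ≈ 6.8837e-05
Gain = 20 log₁₀(6.8837e-05) ≈ -83.24 dB
∠G = 0.00° − 150.32° = -150.32°

-83.2 dB, -150.3°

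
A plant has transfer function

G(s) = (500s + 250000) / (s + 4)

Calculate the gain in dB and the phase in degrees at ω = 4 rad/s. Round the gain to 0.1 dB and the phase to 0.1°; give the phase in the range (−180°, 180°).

Substitute s = j4:
Numerator: 500(j4) + 250000 = 250000 + j2000
Denominator: (j4) + 4 = 4 + j4
|N| = √(250000² + 2000²) ≈ 2.5001e+05, ∠N ≈ 0.46°
|D| = √(4² + 4²) ≈ 5.6569, ∠D ≈ 45.00°
|G| = 2.5001e+05 / 5.6569 ≈ 44196
Gain = 20 log₁₀(44196) ≈ 92.91 dB
∠G = 0.46° − 45.00° = -44.54°

92.9 dB, -44.5°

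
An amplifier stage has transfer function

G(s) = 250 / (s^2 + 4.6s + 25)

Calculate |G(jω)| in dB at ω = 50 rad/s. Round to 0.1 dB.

At s = jω = j50:
quadratic: (j50)² + 4.6·j50 + 25 = -2475 + j230 → |·| ≈ 2485.7, ∠ ≈ 174.69°
|G| = 250 / 2485.7 ≈ 0.10058
Gain = 20 log₁₀(0.10058) ≈ -19.95 dB

-20.0 dB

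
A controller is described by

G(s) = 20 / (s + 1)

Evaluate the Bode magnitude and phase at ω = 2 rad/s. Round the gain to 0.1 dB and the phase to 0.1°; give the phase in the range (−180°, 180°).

At s = jω = j2:
pole (s+1): 1 + j2 → |·| = √(1²+2²) = √5 ≈ 2.2361, ∠ = arctan(2/1) ≈ 63.43°
|G| = 20 / 2.2361 ≈ 8.9441
Gain = 20 log₁₀(8.9441) ≈ 19.03 dB
∠G = 0.00° − 63.43° = -63.43°

19.0 dB, -63.4°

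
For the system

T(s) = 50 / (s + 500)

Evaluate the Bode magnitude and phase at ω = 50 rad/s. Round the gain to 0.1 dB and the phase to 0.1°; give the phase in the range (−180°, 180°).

-20.0 dB, -5.7°

Substitute s = j50:
Numerator: 50 = 50 + j0
Denominator: (j50) + 500 = 500 + j50
|N| = √(50² + 0²) ≈ 50, ∠N ≈ 0.00°
|D| = √(500² + 50²) ≈ 502.49, ∠D ≈ 5.71°
|T| = 50 / 502.49 ≈ 0.099504
Gain = 20 log₁₀(0.099504) ≈ -20.04 dB
∠T = 0.00° − 5.71° = -5.71°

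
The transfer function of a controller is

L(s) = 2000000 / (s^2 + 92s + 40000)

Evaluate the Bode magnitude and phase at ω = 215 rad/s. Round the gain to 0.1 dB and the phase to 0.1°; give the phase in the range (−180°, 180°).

39.7 dB, -107.5°

At s = jω = j215:
quadratic: (j215)² + 92·j215 + 40000 = -6225 + j19780 → |·| ≈ 20736, ∠ ≈ 107.47°
|L| = 2000000 / 20736 ≈ 96.451
Gain = 20 log₁₀(96.451) ≈ 39.69 dB
∠L = 0.00° − 107.47° = -107.47°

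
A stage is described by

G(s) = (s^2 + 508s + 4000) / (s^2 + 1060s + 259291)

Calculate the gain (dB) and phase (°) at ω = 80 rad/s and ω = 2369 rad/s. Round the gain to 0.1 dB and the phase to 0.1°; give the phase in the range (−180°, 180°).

Substitute s = j80:
Numerator: (j80)^2 + 508(j80) + 4000 = -2400 + j40640
Denominator: (j80)^2 + 1060(j80) + 259291 = 252891 + j84800
|N| = √(2400² + 40640²) ≈ 40711, ∠N ≈ 93.38°
|D| = √(252891² + 84800²) ≈ 2.6673e+05, ∠D ≈ 18.54°
|G| = 40711 / 2.6673e+05 ≈ 0.15263
Gain = 20 log₁₀(0.15263) ≈ -16.33 dB
∠G = 93.38° − 18.54° = 74.84°

Substitute s = j2369:
Numerator: (j2369)^2 + 508(j2369) + 4000 = -5608161 + j1203452
Denominator: (j2369)^2 + 1060(j2369) + 259291 = -5352870 + j2511140
|N| = √(5608161² + 1203452²) ≈ 5.7358e+06, ∠N ≈ 167.89°
|D| = √(5352870² + 2511140²) ≈ 5.9126e+06, ∠D ≈ 154.87°
|G| = 5.7358e+06 / 5.9126e+06 ≈ 0.9701
Gain = 20 log₁₀(0.9701) ≈ -0.26 dB
∠G = 167.89° − 154.87° = 13.02°

ω = 80: -16.3 dB, 74.8°; ω = 2369: -0.3 dB, 13.0°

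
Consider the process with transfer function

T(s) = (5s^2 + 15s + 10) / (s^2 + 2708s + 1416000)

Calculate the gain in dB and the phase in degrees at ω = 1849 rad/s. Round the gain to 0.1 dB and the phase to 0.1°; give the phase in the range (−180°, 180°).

Substitute s = j1849:
Numerator: 5(j1849)^2 + 15(j1849) + 10 = -17093995 + j27735
Denominator: (j1849)^2 + 2708(j1849) + 1416000 = -2002801 + j5007092
|N| = √(17093995² + 27735²) ≈ 1.7094e+07, ∠N ≈ 179.91°
|D| = √(2002801² + 5007092²) ≈ 5.3928e+06, ∠D ≈ 111.80°
|T| = 1.7094e+07 / 5.3928e+06 ≈ 3.1698
Gain = 20 log₁₀(3.1698) ≈ 10.02 dB
∠T = 179.91° − 111.80° = 68.11°

10.0 dB, 68.1°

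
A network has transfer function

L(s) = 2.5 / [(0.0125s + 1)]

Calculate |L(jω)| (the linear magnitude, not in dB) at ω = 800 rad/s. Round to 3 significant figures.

At ω = 800 rad/s:
pole (1 + j800·0.0125) = 1 + j10 → |·| ≈ 10.05, ∠ ≈ 84.29°
|L| = 2.5 · 1 / (10.05) ≈ 0.24876

0.249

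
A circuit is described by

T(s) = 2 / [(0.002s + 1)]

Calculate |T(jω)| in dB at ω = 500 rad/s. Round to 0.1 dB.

At ω = 500 rad/s:
pole (1 + j500·0.002) = 1 + j1 → |·| ≈ 1.4142, ∠ ≈ 45.00°
|T| = 2 · 1 / (1.4142) ≈ 1.4142
Gain = 20 log₁₀(1.4142) ≈ 3.01 dB

3.0 dB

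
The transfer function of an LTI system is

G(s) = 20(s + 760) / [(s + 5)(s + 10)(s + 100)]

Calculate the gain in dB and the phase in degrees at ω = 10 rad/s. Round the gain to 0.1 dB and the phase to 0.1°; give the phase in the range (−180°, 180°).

-0.4 dB, -113.4°

At s = jω = j10:
zero (s+760): 760 + j10 → |·| = √(760²+10²) = √577700 ≈ 760.07, ∠ = arctan(10/760) ≈ 0.75°
pole (s+5): 5 + j10 → |·| = √(5²+10²) = √125 ≈ 11.18, ∠ = arctan(10/5) ≈ 63.43°
pole (s+10): 10 + j10 → |·| = √(10²+10²) = √200 ≈ 14.142, ∠ = arctan(10/10) ≈ 45.00°
pole (s+100): 100 + j10 → |·| = √(100²+10²) = √10100 ≈ 100.5, ∠ = arctan(10/100) ≈ 5.71°
|G| = 20 · 760.07 / 15890 ≈ 0.95666
Gain = 20 log₁₀(0.95666) ≈ -0.38 dB
∠G = 0.75° − 114.14° = -113.39°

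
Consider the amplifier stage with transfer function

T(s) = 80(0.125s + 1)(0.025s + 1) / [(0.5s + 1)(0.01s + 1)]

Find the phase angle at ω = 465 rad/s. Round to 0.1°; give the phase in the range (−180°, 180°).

6.5°

At ω = 465 rad/s:
zero (1 + j465·0.125) = 1 + j58.125 → |·| ≈ 58.134, ∠ ≈ 89.01°
zero (1 + j465·0.025) = 1 + j11.625 → |·| ≈ 11.668, ∠ ≈ 85.08°
pole (1 + j465·0.5) = 1 + j232.5 → |·| ≈ 232.5, ∠ ≈ 89.75°
pole (1 + j465·0.01) = 1 + j4.65 → |·| ≈ 4.7563, ∠ ≈ 77.86°
∠T = (89.01° + 85.08°) − (89.75° + 77.86°) = 6.48°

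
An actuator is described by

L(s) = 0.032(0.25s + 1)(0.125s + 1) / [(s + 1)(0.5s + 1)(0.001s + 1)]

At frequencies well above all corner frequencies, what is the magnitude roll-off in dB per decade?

-20 dB/decade

Each pole contributes −20 dB/decade at high frequency; each zero contributes +20 dB/decade.
Net: 2 zero(s) − 3 pole(s) → -20 dB/decade.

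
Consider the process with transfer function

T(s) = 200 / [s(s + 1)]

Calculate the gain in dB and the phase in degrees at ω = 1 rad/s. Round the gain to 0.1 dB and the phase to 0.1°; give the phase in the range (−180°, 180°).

43.0 dB, -135.0°

At s = jω = j1:
pole (s+1): 1 + j1 → |·| = √(1²+1²) = √2 ≈ 1.4142, ∠ = arctan(1/1) ≈ 45.00°
pole at origin: |s| = 1, ∠ = 90.00° (in denominator)
|T| = 200 / 1.4142 ≈ 141.42
Gain = 20 log₁₀(141.42) ≈ 43.01 dB
∠T = 0.00° − 135.00° = -135.00°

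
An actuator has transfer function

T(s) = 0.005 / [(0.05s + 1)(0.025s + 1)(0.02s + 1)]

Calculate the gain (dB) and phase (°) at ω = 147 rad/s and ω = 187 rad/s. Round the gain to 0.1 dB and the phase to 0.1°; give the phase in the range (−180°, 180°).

At ω = 147 rad/s:
pole (1 + j147·0.05) = 1 + j7.35 → |·| ≈ 7.4177, ∠ ≈ 82.25°
pole (1 + j147·0.025) = 1 + j3.675 → |·| ≈ 3.8086, ∠ ≈ 74.78°
pole (1 + j147·0.02) = 1 + j2.94 → |·| ≈ 3.1054, ∠ ≈ 71.21°
|T| = 0.005 · 1 / (7.4177 · 3.8086 · 3.1054) ≈ 5.6993e-05
Gain = 20 log₁₀(5.6993e-05) ≈ -84.88 dB
∠T = (0°) − (82.25° + 74.78° + 71.21°) = -228.24° ≡ 131.76° (principal value)

At ω = 187 rad/s:
pole (1 + j187·0.05) = 1 + j9.35 → |·| ≈ 9.4033, ∠ ≈ 83.90°
pole (1 + j187·0.025) = 1 + j4.675 → |·| ≈ 4.7808, ∠ ≈ 77.93°
pole (1 + j187·0.02) = 1 + j3.74 → |·| ≈ 3.8714, ∠ ≈ 75.03°
|T| = 0.005 · 1 / (9.4033 · 4.7808 · 3.8714) ≈ 2.8729e-05
Gain = 20 log₁₀(2.8729e-05) ≈ -90.83 dB
∠T = (0°) − (83.90° + 77.93° + 75.03°) = -236.86° ≡ 123.14° (principal value)

ω = 147: -84.9 dB, 131.8°; ω = 187: -90.8 dB, 123.1°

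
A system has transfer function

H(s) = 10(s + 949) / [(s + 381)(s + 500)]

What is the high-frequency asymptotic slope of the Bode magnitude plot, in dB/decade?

Each pole contributes −20 dB/decade at high frequency; each zero contributes +20 dB/decade.
Net: 1 zero(s) − 2 pole(s) → -20 dB/decade.

-20 dB/decade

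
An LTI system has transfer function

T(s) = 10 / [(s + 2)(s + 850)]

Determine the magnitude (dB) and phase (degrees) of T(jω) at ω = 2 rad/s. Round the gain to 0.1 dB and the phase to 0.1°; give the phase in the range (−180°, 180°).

At s = jω = j2:
pole (s+2): 2 + j2 → |·| = √(2²+2²) = √8 ≈ 2.8284, ∠ = arctan(2/2) ≈ 45.00°
pole (s+850): 850 + j2 → |·| = √(850²+2²) = √722504 ≈ 850, ∠ = arctan(2/850) ≈ 0.13°
|T| = 10 / 2404.1 ≈ 0.0041596
Gain = 20 log₁₀(0.0041596) ≈ -47.62 dB
∠T = 0.00° − 45.13° = -45.13°

-47.6 dB, -45.1°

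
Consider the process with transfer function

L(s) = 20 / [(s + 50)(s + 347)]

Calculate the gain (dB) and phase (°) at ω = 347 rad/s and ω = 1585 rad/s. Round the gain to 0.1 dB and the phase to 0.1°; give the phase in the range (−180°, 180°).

ω = 347: -78.7 dB, -126.8°; ω = 1585: -102.2 dB, -165.8°

At s = jω = j347:
pole (s+50): 50 + j347 → |·| = √(50²+347²) = √122909 ≈ 350.58, ∠ = arctan(347/50) ≈ 81.80°
pole (s+347): 347 + j347 → |·| = √(347²+347²) = √240818 ≈ 490.73, ∠ = arctan(347/347) ≈ 45.00°
|L| = 20 / 1.7204e+05 ≈ 0.00011625
Gain = 20 log₁₀(0.00011625) ≈ -78.69 dB
∠L = 0.00° − 126.80° = -126.80°

At s = jω = j1585:
pole (s+50): 50 + j1585 → |·| = √(50²+1585²) = √2514725 ≈ 1585.8, ∠ = arctan(1585/50) ≈ 88.19°
pole (s+347): 347 + j1585 → |·| = √(347²+1585²) = √2632634 ≈ 1622.5, ∠ = arctan(1585/347) ≈ 77.65°
|L| = 20 / 2.573e+06 ≈ 7.773e-06
Gain = 20 log₁₀(7.773e-06) ≈ -102.19 dB
∠L = 0.00° − 165.84° = -165.84°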